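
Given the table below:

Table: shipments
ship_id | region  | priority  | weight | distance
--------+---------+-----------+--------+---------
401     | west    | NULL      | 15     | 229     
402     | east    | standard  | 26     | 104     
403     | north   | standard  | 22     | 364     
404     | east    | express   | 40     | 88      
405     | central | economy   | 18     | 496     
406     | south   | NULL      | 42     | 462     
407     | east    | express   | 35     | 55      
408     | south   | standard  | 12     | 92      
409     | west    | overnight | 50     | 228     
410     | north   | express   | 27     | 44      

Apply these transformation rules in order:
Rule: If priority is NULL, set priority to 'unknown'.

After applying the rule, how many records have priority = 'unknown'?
2

Step 1: Count records where priority IS NULL
Step 2: Found 2 records with NULL priority
Step 3: These records will have priority set to 'unknown'
Step 4: Records already having priority = 'unknown': 0
Step 5: Answer: 2 + 0 = 2 records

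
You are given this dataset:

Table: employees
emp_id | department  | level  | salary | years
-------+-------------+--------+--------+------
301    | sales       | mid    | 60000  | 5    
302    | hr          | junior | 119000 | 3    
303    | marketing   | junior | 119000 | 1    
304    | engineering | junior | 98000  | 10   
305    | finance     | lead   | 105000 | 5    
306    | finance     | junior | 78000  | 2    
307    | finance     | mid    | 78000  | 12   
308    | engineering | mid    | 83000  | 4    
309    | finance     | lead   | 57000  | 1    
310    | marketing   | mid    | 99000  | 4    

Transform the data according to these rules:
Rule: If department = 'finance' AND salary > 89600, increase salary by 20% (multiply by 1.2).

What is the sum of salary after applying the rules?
917000.0

Step 1: Find records where department = 'finance' AND salary > 89600
Step 2: 1 records match, summing to 105000
Step 3: After multiplier: 105000 × 1.2 = 126000.0
Step 4: Unaffected records sum: 791000
Step 5: Final sum = 126000.0 + 791000 = 917000.0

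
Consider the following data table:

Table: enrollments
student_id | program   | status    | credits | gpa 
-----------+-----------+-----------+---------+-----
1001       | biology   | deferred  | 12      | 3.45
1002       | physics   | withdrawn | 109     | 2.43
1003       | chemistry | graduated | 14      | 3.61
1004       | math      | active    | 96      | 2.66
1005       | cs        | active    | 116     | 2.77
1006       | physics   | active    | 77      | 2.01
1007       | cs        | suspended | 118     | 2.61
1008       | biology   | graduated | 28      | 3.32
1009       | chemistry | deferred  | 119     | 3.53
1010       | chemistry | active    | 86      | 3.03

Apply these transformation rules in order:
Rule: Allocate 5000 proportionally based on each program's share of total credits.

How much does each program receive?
biology: 258.06, chemistry: 1412.9, cs: 1509.68, math: 619.35, physics: 1200.0

Step 1: Calculate total credits = 775
Step 2: Calculate each program's proportion:
  biology: 40/775 = 5.16% → 258.06
  chemistry: 219/775 = 28.26% → 1412.9
  cs: 234/775 = 30.19% → 1509.68
  math: 96/775 = 12.39% → 619.35
  physics: 186/775 = 24.00% → 1200.0
Step 3: Verify: sum of allocations ≈ 5000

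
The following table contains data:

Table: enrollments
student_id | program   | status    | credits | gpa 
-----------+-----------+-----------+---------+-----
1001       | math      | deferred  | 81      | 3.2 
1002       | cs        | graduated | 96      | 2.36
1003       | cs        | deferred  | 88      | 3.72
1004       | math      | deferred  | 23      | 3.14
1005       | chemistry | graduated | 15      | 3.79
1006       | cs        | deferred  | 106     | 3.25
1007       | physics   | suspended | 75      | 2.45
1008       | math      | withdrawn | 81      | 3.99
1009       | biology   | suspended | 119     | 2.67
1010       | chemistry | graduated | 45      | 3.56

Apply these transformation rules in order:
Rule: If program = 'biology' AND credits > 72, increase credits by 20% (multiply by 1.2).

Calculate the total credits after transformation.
752.8

Step 1: Find records where program = 'biology' AND credits > 72
Step 2: 1 records match, summing to 119
Step 3: After multiplier: 119 × 1.2 = 142.8
Step 4: Unaffected records sum: 610
Step 5: Final sum = 142.8 + 610 = 752.8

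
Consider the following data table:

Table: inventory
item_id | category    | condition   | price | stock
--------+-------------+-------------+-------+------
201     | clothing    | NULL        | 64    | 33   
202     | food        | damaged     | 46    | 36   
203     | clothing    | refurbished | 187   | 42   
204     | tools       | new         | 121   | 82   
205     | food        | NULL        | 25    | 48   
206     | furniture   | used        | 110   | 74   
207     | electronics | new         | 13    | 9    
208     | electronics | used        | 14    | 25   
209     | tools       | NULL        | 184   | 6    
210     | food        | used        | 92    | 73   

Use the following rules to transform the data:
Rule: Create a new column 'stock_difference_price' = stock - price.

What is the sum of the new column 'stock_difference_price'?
-428

Step 1: For each record, compute stock - price
Example calculations:
  33 - 64 = -31
  36 - 46 = -10
  42 - 187 = -145
  ...
Step 2: Sum all derived values
Step 3: Total = -428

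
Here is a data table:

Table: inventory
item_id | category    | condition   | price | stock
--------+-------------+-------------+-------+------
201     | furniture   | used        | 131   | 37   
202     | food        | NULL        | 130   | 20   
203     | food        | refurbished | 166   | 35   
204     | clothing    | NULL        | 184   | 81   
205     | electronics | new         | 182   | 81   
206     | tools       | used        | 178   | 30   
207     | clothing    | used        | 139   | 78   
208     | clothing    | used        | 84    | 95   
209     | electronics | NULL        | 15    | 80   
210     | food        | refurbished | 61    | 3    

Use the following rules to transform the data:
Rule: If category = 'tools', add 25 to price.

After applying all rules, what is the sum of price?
1295

Step 1: Count records where category = 'tools': 1
Step 2: Total bonus added: 1 × 25 = 25
Step 3: Original sum of price: 1270
Step 4: Final sum = 1270 + 25 = 1295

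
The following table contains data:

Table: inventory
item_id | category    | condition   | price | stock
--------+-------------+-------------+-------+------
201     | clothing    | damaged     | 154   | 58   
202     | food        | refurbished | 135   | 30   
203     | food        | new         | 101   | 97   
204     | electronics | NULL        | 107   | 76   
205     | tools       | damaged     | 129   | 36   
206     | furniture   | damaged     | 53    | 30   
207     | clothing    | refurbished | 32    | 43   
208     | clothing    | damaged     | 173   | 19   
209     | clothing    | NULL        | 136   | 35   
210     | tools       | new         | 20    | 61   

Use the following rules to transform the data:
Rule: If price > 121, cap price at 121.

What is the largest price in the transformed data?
121

Step 1: Original maximum price = 173
Step 2: Apply cap at 121
Step 3: 5 records had price > 121 and were capped
Step 4: Maximum after transformation = 121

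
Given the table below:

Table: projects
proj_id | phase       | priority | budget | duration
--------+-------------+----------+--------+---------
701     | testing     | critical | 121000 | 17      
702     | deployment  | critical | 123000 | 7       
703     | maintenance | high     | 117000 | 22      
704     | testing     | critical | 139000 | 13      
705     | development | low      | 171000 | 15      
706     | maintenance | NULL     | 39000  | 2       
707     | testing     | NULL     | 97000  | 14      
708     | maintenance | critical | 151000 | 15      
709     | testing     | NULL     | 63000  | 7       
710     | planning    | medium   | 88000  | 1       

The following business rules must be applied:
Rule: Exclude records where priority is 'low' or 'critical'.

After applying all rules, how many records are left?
5

Step 1: Count records to exclude
  - 1 (low) + 4 (critical) = 5 records
Step 2: Total records: 10
Step 3: Remaining = 10 - 5 = 5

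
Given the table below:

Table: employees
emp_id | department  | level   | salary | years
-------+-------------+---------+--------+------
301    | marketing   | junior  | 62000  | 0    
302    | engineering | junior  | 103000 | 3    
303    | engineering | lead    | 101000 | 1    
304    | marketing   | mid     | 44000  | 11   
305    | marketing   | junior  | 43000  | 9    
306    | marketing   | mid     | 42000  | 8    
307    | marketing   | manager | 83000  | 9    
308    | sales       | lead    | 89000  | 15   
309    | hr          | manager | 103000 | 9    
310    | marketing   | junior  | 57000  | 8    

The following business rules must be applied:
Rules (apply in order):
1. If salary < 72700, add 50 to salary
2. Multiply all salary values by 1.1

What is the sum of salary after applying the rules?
799975.0

Step 1: Apply Rule 1 - Add 50 to records with salary < 72700
  - 5 records affected: 248000 + (5 × 50) = 248250
  - Unaffected records: 479000
  - Sum after Rule 1: 727250
Step 2: Apply Rule 2 - Multiply all by 1.1
  - 727250 × 1.1 = 799975.0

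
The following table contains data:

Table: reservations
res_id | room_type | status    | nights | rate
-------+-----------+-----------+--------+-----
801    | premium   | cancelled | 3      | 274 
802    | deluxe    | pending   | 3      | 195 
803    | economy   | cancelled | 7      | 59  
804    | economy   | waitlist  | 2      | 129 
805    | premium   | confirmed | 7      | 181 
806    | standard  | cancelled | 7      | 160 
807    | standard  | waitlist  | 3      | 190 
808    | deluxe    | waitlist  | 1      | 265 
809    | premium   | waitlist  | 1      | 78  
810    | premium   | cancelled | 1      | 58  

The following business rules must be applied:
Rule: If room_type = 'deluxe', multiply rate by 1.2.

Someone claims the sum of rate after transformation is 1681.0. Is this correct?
Yes, the result is correct.

Step 1: Calculate the correct sum after transformation
Step 2: Apply multiplier 1.2 to records where room_type = 'deluxe'
Step 3: Correct result = 1681.0
Step 4: Claimed result = 1681.0
Step 5: 1681.0 = 1681.0 ✓
Conclusion: The claimed result is correct.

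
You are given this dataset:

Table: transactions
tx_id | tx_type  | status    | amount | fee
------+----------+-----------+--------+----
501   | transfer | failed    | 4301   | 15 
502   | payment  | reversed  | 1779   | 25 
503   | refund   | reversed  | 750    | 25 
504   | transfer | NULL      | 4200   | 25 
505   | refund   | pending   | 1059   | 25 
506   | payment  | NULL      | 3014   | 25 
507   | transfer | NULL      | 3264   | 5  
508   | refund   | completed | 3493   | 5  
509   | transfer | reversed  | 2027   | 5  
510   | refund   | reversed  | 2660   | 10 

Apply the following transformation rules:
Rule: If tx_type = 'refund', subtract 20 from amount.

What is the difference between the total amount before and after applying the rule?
80

Step 1: Original sum of amount = 26547
Step 2: 4 records have tx_type = 'refund'
Step 3: Each affected record changes by -20
Step 4: Total change = 4 × -20 = -80
Step 5: New sum = 26547 + -80 = 26467
Step 6: Difference = |26467 - 26547| = 80
        (Sum decreased by 80)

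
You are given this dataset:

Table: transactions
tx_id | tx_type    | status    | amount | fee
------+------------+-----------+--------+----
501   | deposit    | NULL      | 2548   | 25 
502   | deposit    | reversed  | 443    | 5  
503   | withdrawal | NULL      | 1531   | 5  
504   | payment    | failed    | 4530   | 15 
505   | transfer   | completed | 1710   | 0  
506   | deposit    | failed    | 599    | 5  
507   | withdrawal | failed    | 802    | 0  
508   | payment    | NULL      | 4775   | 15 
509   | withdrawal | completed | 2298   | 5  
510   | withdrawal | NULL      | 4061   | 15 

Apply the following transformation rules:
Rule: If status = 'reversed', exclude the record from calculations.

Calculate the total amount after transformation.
22854

Step 1: Identify records where status = 'reversed'
Step 2: The excluded records sum to 443
Step 3: Original total amount = 23297
Step 4: Remaining total = 23297 - 443 = 22854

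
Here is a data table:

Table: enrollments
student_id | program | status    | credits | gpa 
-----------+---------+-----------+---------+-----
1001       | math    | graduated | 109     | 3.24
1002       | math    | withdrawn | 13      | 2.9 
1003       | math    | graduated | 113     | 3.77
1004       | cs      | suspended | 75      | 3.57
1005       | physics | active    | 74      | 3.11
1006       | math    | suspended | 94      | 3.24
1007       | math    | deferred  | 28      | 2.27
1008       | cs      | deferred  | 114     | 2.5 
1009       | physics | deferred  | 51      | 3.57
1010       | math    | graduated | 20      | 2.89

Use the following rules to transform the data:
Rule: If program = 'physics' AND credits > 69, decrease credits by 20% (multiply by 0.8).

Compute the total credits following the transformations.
676.2

Step 1: Find records where program = 'physics' AND credits > 69
Step 2: 1 records match, summing to 74
Step 3: After multiplier: 74 × 0.8 = 59.2
Step 4: Unaffected records sum: 617
Step 5: Final sum = 59.2 + 617 = 676.2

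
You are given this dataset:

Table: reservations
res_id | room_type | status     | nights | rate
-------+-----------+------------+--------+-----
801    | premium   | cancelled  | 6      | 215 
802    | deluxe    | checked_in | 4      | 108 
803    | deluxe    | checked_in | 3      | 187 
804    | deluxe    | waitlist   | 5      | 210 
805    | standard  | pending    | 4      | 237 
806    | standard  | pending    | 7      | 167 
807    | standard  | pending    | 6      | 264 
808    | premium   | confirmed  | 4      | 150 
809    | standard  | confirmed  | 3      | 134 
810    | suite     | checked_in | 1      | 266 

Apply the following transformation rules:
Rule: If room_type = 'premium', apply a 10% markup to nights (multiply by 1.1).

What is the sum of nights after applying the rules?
44.0

Step 1: Records with room_type = 'premium' have total nights = 10
Step 2: Apply multiplier: 10 × 1.1 = 11.0
Step 3: Other records total: 33
Step 4: Final sum = 11.0 + 33 = 44.0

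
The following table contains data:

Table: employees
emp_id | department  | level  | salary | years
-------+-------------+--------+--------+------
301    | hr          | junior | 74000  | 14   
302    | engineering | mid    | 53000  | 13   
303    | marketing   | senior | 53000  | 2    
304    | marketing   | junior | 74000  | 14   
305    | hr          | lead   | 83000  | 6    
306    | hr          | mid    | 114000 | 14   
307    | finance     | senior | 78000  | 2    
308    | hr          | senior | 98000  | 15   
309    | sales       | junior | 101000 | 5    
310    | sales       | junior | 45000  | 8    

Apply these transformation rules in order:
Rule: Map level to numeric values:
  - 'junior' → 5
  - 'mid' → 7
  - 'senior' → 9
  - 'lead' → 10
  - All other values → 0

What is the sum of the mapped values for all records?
71

Step 1: Apply mapping to each record
Step 2: Count by status:
  'junior': 4 records × 5 = 20
  'mid': 2 records × 7 = 14
  'senior': 3 records × 9 = 27
  'lead': 1 records × 10 = 10
Step 3: Sum all mapped values = 71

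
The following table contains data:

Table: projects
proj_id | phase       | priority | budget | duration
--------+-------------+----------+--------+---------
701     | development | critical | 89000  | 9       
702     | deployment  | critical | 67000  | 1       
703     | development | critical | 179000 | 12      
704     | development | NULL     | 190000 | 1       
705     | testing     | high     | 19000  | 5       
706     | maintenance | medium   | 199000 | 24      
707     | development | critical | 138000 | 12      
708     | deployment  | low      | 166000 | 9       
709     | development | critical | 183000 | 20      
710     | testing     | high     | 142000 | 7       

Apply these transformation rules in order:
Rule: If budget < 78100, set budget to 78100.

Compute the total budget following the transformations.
1442200

Step 1: 2 records have budget < 78100
Step 2: These records originally summed to 86000
Step 3: After setting to minimum: 2 × 78100 = 156200
Step 4: Unaffected records sum: 1286000
Step 5: Final sum = 156200 + 1286000 = 1442200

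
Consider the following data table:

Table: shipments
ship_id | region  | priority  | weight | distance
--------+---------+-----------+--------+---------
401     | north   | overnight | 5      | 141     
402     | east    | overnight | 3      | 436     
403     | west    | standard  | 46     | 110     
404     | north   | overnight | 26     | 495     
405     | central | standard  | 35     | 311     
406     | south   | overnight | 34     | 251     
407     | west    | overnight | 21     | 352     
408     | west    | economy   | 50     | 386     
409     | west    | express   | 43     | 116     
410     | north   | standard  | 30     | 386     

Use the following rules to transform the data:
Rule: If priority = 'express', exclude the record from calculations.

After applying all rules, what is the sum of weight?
250

Step 1: Identify records where priority = 'express'
Step 2: The excluded records sum to 43
Step 3: Original total weight = 293
Step 4: Remaining total = 293 - 43 = 250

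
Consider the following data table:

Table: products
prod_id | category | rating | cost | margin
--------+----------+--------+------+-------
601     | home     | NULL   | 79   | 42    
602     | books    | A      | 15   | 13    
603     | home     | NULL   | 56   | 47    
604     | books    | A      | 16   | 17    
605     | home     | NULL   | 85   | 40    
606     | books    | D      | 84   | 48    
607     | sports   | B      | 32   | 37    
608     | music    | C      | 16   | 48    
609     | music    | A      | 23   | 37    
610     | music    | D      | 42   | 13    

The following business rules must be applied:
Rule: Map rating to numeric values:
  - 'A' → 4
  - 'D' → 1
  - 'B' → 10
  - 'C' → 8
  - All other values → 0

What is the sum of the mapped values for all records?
32

Step 1: Apply mapping to each record
Step 2: Count by status:
  'A': 3 records × 4 = 12
  'D': 2 records × 1 = 2
  'B': 1 records × 10 = 10
  'C': 1 records × 8 = 8
Step 3: Sum all mapped values = 32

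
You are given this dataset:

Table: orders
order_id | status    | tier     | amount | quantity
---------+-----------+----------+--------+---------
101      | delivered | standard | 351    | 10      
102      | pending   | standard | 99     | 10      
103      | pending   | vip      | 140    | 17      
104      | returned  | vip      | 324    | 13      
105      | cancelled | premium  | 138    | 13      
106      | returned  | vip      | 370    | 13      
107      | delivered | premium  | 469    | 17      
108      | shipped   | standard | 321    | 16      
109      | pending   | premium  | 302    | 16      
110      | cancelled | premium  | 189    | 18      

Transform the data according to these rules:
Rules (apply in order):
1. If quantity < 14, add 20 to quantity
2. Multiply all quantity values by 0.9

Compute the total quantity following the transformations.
218.7

Step 1: Apply Rule 1 - Add 20 to records with quantity < 14
  - 5 records affected: 59 + (5 × 20) = 159
  - Unaffected records: 84
  - Sum after Rule 1: 243
Step 2: Apply Rule 2 - Multiply all by 0.9
  - 243 × 0.9 = 218.7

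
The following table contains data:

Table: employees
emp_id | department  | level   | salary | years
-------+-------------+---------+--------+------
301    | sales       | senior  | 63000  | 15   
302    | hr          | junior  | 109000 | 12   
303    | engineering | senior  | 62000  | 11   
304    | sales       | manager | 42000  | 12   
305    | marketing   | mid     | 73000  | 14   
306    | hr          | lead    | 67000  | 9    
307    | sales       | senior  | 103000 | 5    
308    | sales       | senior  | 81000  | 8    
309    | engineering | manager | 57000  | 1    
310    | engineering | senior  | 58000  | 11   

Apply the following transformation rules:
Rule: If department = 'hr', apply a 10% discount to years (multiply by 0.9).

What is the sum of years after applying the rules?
95.9

Step 1: Records with department = 'hr' have total years = 21
Step 2: Apply multiplier: 21 × 0.9 = 18.9
Step 3: Other records total: 77
Step 4: Final sum = 18.9 + 77 = 95.9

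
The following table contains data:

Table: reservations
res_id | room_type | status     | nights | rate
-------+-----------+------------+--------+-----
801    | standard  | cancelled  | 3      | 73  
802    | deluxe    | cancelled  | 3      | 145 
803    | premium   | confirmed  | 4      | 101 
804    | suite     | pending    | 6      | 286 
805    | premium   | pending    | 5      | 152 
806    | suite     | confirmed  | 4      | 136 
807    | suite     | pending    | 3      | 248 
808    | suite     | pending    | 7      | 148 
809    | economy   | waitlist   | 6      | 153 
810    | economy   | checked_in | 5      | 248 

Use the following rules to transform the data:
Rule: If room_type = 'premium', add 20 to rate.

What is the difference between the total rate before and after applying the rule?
40

Step 1: Original sum of rate = 1690
Step 2: 2 records have room_type = 'premium'
Step 3: Each affected record changes by 20
Step 4: Total change = 2 × 20 = 40
Step 5: New sum = 1690 + 40 = 1730
Step 6: Difference = |1730 - 1690| = 40
        (Sum increased by 40)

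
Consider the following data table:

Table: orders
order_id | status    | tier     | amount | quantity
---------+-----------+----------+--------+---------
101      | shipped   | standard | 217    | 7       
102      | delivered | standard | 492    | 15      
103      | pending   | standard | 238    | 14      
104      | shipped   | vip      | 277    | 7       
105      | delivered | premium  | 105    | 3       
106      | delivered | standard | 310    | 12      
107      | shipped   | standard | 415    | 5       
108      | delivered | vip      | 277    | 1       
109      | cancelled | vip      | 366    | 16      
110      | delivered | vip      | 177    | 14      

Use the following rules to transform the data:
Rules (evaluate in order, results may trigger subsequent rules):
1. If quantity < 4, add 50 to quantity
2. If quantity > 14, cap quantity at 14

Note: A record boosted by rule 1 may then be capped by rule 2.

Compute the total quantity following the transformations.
115

Step 1: Apply rule 1 to records with quantity < 4
  - 2 records get bonus of 50
  - Of these, 2 records then exceed 14 and get capped
Step 2: Apply rule 2 to records with quantity > 14
  - 2 records (original) are capped
Step 3: Calculate final sum = 115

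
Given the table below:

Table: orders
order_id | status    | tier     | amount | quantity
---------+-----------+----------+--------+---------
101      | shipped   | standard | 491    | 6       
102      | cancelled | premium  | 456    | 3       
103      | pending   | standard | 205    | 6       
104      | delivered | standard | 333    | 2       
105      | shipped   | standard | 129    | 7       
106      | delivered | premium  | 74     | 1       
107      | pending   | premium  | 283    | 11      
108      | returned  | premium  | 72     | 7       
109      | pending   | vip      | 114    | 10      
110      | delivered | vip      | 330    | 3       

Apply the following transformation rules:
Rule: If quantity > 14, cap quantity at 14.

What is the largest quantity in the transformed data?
11

Step 1: Original maximum quantity = 11
Step 2: Check cap of 14 against maximum
Step 3: No records exceed the cap (max 11 <= cap 14), so no capping applies
Step 4: Maximum after transformation = 11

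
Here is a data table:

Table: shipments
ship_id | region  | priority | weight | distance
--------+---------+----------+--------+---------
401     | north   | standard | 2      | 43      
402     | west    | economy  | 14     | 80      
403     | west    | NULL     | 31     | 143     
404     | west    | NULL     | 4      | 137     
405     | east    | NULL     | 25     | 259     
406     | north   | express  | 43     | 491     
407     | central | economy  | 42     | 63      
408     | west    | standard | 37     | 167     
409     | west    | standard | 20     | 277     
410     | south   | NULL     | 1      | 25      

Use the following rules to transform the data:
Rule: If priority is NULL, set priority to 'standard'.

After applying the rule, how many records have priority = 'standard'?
7

Step 1: Count records where priority IS NULL
Step 2: Found 4 records with NULL priority
Step 3: These records will have priority set to 'standard'
Step 4: Records already having priority = 'standard': 3
Step 5: Answer: 4 + 3 = 7 records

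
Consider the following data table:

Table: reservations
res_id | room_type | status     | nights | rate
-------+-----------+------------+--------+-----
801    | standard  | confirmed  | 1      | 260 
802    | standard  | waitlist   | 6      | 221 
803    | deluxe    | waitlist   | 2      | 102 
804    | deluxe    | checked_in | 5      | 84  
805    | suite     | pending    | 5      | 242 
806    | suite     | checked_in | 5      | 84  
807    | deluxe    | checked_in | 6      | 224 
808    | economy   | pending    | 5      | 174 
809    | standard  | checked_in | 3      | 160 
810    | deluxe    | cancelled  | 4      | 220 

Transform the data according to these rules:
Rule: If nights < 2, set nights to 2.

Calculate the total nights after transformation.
43

Step 1: 1 records have nights < 2
Step 2: These records originally summed to 1
Step 3: After setting to minimum: 1 × 2 = 2
Step 4: Unaffected records sum: 41
Step 5: Final sum = 2 + 41 = 43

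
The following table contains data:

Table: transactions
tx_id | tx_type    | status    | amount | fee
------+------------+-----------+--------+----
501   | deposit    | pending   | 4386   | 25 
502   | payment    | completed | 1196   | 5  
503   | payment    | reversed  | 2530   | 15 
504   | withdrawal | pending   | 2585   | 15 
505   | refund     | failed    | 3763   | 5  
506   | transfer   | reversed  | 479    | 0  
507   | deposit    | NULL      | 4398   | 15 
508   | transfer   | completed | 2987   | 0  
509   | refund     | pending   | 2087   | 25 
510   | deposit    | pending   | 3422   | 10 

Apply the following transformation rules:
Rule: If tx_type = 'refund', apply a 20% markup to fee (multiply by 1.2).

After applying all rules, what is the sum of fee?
121.0

Step 1: Records with tx_type = 'refund' have total fee = 30
Step 2: Apply multiplier: 30 × 1.2 = 36.0
Step 3: Other records total: 85
Step 4: Final sum = 36.0 + 85 = 121.0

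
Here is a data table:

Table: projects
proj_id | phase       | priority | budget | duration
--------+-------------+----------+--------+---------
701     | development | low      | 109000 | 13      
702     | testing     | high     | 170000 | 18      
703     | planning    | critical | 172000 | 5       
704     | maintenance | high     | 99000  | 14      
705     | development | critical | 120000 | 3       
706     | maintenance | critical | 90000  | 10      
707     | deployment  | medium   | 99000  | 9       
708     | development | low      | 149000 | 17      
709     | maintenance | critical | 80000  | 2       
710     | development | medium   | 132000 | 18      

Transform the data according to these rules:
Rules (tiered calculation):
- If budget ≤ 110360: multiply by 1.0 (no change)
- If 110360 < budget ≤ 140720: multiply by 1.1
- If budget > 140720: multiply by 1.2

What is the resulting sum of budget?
1343400.0

Step 1: Tier 1 (budget ≤ 110360): 5 records, sum = 477000 × 1.0 = 477000.0
Step 2: Tier 2 (110360 < budget ≤ 140720): 2 records, sum = 252000 × 1.1 = 277200.0
Step 3: Tier 3 (budget > 140720): 3 records, sum = 491000 × 1.2 = 589200.0
Step 4: Final sum = 477000.0 + 277200.0 + 589200.0 = 1343400.0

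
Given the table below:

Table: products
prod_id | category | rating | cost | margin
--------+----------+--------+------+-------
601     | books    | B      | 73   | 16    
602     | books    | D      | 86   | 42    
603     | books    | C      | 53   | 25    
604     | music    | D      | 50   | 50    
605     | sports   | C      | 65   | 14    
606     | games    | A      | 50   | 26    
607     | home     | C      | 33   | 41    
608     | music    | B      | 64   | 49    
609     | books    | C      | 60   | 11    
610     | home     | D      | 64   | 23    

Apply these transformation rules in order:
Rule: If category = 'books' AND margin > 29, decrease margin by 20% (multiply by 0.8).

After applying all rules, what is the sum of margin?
288.6

Step 1: Find records where category = 'books' AND margin > 29
Step 2: 1 records match, summing to 42
Step 3: After multiplier: 42 × 0.8 = 33.6
Step 4: Unaffected records sum: 255
Step 5: Final sum = 33.6 + 255 = 288.6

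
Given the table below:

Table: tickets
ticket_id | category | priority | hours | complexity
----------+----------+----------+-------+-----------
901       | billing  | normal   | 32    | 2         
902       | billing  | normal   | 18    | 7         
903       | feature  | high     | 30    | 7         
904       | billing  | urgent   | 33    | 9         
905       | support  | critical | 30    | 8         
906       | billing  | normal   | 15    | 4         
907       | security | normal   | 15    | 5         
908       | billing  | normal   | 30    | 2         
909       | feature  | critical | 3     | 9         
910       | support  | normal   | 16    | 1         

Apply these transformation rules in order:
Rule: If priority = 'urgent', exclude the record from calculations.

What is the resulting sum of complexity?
45

Step 1: Identify records where priority = 'urgent'
Step 2: The excluded records sum to 9
Step 3: Original total complexity = 54
Step 4: Remaining total = 54 - 9 = 45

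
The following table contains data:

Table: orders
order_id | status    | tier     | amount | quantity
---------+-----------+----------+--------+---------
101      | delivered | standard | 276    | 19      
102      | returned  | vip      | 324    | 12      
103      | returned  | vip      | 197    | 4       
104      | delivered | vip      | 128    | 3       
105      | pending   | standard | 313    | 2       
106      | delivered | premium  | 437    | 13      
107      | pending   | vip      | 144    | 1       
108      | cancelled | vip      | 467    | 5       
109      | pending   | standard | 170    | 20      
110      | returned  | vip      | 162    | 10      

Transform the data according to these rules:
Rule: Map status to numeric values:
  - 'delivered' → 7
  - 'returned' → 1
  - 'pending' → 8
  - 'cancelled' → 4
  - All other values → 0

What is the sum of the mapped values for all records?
52

Step 1: Apply mapping to each record
Step 2: Count by status:
  'delivered': 3 records × 7 = 21
  'returned': 3 records × 1 = 3
  'pending': 3 records × 8 = 24
  'cancelled': 1 records × 4 = 4
Step 3: Sum all mapped values = 52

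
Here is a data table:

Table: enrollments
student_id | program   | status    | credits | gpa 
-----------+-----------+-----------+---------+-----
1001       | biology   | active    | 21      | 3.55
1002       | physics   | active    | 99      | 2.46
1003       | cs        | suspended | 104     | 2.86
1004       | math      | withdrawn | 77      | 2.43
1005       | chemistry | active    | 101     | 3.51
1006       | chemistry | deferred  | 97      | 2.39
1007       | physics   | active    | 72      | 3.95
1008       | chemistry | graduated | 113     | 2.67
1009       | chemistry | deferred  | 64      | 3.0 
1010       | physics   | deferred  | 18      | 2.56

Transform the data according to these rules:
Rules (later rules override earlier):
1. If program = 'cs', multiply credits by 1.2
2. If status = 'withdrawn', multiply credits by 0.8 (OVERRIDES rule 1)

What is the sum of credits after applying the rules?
771.4

Step 1: Rule 2 takes priority for records with status = 'withdrawn'
  - 1 records: 77 × 0.8 = 61.6
Step 2: Rule 1 applies to remaining records with program = 'cs'
  - 1 records: 104 × 1.2 = 124.8
Step 3: Other records unchanged: 585
Step 4: Final sum = 61.6 + 124.8 + 585 = 771.4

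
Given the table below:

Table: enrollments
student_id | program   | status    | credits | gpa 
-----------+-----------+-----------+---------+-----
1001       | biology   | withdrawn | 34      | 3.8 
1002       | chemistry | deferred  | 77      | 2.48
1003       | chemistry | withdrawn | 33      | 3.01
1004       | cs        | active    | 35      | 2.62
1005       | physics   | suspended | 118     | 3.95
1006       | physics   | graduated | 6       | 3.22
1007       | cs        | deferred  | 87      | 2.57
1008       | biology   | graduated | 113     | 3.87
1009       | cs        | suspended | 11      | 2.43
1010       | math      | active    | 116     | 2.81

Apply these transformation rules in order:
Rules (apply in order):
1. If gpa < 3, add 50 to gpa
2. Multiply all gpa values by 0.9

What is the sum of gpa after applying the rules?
252.68

Step 1: Apply Rule 1 - Add 50 to records with gpa < 3
  - 5 records affected: 12.91 + (5 × 50) = 262.91
  - Unaffected records: 17.85
  - Sum after Rule 1: 280.76
Step 2: Apply Rule 2 - Multiply all by 0.9
  - 280.76 × 0.9 = 252.68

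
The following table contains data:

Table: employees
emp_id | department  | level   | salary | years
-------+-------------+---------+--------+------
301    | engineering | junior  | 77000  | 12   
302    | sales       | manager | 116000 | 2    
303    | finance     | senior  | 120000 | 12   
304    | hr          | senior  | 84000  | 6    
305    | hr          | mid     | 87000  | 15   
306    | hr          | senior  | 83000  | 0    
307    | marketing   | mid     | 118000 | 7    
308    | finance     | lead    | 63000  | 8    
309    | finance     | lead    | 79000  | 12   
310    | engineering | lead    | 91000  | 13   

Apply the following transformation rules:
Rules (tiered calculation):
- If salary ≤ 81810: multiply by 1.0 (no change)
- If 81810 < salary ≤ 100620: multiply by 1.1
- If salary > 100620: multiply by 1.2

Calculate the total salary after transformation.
1023300.0

Step 1: Tier 1 (salary ≤ 81810): 3 records, sum = 219000 × 1.0 = 219000.0
Step 2: Tier 2 (81810 < salary ≤ 100620): 4 records, sum = 345000 × 1.1 = 379500.0
Step 3: Tier 3 (salary > 100620): 3 records, sum = 354000 × 1.2 = 424800.0
Step 4: Final sum = 219000.0 + 379500.0 + 424800.0 = 1023300.0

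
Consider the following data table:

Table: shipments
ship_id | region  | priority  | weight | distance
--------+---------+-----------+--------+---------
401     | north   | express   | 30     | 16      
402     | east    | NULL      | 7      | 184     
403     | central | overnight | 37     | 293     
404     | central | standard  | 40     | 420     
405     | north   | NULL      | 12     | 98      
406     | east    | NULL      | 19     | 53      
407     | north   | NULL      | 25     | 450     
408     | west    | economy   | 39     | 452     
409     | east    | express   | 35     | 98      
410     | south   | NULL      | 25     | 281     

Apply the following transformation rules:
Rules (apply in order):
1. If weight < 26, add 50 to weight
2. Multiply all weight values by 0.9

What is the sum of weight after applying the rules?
467.1

Step 1: Apply Rule 1 - Add 50 to records with weight < 26
  - 5 records affected: 88 + (5 × 50) = 338
  - Unaffected records: 181
  - Sum after Rule 1: 519
Step 2: Apply Rule 2 - Multiply all by 0.9
  - 519 × 0.9 = 467.1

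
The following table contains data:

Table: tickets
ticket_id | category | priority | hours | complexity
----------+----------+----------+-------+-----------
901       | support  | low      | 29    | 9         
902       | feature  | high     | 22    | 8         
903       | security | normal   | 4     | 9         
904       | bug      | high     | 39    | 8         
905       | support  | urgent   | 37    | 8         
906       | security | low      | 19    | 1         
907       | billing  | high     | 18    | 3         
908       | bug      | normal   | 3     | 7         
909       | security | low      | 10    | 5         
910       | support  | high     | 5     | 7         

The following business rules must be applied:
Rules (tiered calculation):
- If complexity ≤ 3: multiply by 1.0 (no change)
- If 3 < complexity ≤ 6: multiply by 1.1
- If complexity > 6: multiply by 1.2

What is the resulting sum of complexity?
76.7

Step 1: Tier 1 (complexity ≤ 3): 2 records, sum = 4 × 1.0 = 4.0
Step 2: Tier 2 (3 < complexity ≤ 6): 1 records, sum = 5 × 1.1 = 5.5
Step 3: Tier 3 (complexity > 6): 7 records, sum = 56 × 1.2 = 67.2
Step 4: Final sum = 4.0 + 5.5 + 67.2 = 76.7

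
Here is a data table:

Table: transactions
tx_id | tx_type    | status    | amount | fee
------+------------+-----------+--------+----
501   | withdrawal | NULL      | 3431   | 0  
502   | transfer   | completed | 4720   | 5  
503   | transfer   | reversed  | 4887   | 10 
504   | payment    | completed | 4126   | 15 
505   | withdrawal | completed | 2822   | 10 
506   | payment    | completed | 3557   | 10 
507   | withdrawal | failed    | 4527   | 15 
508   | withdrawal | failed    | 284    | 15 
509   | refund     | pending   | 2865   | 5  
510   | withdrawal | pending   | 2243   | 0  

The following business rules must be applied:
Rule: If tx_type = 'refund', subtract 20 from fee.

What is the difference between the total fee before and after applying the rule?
20

Step 1: Original sum of fee = 85
Step 2: 1 records have tx_type = 'refund'
Step 3: Each affected record changes by -20
Step 4: Total change = 1 × -20 = -20
Step 5: New sum = 85 + -20 = 65
Step 6: Difference = |65 - 85| = 20
        (Sum decreased by 20)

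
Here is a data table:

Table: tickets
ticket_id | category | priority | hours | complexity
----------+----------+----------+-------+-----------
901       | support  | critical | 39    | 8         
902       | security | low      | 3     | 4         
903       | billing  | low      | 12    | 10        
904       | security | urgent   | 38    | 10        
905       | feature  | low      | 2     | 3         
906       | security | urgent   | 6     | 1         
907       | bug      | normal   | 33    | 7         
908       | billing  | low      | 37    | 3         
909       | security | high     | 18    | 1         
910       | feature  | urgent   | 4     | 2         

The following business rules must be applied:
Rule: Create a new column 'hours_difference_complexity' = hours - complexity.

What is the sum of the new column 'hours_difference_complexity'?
143

Step 1: For each record, compute hours - complexity
Example calculations:
  39 - 8 = 31
  3 - 4 = -1
  12 - 10 = 2
  ...
Step 2: Sum all derived values
Step 3: Total = 143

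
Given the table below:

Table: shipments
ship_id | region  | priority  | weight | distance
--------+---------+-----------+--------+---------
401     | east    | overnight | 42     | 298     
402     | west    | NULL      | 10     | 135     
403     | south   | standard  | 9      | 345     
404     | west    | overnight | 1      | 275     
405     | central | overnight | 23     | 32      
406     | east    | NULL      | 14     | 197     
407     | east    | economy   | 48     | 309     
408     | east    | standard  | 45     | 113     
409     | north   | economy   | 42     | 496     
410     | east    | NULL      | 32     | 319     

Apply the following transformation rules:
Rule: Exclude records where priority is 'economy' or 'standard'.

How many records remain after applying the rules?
6

Step 1: Count records to exclude
  - 2 (economy) + 2 (standard) = 4 records
Step 2: Total records: 10
Step 3: Remaining = 10 - 4 = 6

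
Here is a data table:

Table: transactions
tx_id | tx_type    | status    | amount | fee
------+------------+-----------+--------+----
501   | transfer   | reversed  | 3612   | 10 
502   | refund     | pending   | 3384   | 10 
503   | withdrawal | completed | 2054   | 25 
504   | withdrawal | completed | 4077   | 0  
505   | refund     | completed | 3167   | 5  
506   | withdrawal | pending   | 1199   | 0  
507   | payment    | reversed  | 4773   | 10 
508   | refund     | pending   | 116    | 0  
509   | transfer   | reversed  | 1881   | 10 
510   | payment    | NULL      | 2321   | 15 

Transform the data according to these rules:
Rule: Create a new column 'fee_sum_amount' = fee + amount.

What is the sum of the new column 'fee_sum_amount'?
26669

Step 1: For each record, compute fee + amount
Example calculations:
  10 + 3612 = 3622
  10 + 3384 = 3394
  25 + 2054 = 2079
  ...
Step 2: Sum all derived values
Step 3: Total = 26669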